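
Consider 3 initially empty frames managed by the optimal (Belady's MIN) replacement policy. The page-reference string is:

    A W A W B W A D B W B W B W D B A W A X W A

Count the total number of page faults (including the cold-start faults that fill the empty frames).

6

A: fault, frames (A)
W: fault, frames (A W)
A: hit
W: hit
B: fault, frames (A W B)
W: hit
A: hit
D: fault, evict A, frames (W B D)
B: hit
W: hit
B: hit
W: hit
B: hit
W: hit
D: hit
B: hit
A: fault, evict D, frames (W B A)
W: hit
A: hit
X: fault, evict B, frames (W A X)
W: hit
A: hit
Page faults: 6.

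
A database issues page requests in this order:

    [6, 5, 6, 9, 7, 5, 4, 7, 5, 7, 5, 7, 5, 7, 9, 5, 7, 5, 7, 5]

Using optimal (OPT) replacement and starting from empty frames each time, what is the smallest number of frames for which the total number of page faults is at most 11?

f=1: 20 faults
f=2: 8 faults
f=3: 6 faults
f=4: 5 faults
f=5: 5 faults
Smallest f with faults ≤ 11 is 2.

2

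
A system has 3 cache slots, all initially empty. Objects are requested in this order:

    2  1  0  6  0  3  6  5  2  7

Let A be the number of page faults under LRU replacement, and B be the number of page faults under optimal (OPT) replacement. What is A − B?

Under LRU: F F F F . F . F F F → 8 faults.
Under OPT: F F F F . F . F . F → 7 faults.
A − B = 8 − 7 = 1.

1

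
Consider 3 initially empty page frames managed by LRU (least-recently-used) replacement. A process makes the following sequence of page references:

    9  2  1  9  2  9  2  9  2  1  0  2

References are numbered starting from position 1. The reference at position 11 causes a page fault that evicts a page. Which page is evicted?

pos 1: 9: fault, frames (9)
pos 2: 2: fault, frames (9 2)
pos 3: 1: fault, frames (9 2 1)
pos 4: 9: hit
pos 5: 2: hit
pos 6: 9: hit
pos 7: 2: hit
pos 8: 9: hit
pos 9: 2: hit
pos 10: 1: hit
pos 11: 0: fault, evict 9, frames (2 1 0)
At position 11, page 9 is evicted.

9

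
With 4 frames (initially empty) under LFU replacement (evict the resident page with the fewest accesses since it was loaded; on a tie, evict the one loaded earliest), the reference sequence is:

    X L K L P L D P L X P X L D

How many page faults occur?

X → miss, frames {X}
L → miss, frames {X,L}
K → miss, frames {X,L,K}
L → hit
P → miss, frames {X,L,K,P}
L → hit
D → miss, evict X, frames {L,K,P,D}
P → hit
L → hit
X → miss, evict K, frames {L,P,D,X}
P → hit
X → hit
L → hit
D → hit
Page faults: 6.

6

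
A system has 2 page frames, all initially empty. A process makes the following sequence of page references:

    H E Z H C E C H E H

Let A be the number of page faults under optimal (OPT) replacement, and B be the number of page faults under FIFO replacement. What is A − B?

Under OPT: F F F . F F . F . . → 6 faults.
Under FIFO: F F F F F F . F . . → 7 faults.
A − B = 6 − 7 = -1.

-1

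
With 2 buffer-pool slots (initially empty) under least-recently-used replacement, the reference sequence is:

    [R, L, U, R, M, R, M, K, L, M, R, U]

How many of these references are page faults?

R -> fault, frames [R]
L -> fault, frames [R, L]
U -> fault, evict R, frames [L, U]
R -> fault, evict L, frames [U, R]
M -> fault, evict U, frames [R, M]
R -> hit
M -> hit
K -> fault, evict R, frames [M, K]
L -> fault, evict M, frames [K, L]
M -> fault, evict K, frames [L, M]
R -> fault, evict L, frames [M, R]
U -> fault, evict M, frames [R, U]
Page faults: 10.

10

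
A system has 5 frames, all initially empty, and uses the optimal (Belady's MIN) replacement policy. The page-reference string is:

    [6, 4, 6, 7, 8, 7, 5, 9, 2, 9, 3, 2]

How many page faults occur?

8

6 -> fault, frames (6)
4 -> fault, frames (6 4)
6 -> hit
7 -> fault, frames (6 4 7)
8 -> fault, frames (6 4 7 8)
7 -> hit
5 -> fault, frames (6 4 7 8 5)
9 -> fault, evict 5, frames (6 4 7 8 9)
2 -> fault, evict 8, frames (6 4 7 9 2)
9 -> hit
3 -> fault, evict 9, frames (6 4 7 2 3)
2 -> hit
Page faults: 8.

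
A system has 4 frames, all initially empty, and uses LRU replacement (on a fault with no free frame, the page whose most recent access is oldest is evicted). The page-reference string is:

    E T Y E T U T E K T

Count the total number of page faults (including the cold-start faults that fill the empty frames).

E → miss, frames (E)
T → miss, frames (E T)
Y → miss, frames (E T Y)
E → hit
T → hit
U → miss, frames (Y E T U)
T → hit
E → hit
K → miss, evict Y, frames (U T E K)
T → hit
Page faults: 5.

5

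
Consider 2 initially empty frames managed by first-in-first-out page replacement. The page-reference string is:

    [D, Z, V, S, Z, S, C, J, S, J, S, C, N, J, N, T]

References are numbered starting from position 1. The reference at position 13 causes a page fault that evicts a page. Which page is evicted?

pos 1: D: miss, frames [D]
pos 2: Z: miss, frames [D, Z]
pos 3: V: miss, evict D, frames [Z, V]
pos 4: S: miss, evict Z, frames [V, S]
pos 5: Z: miss, evict V, frames [S, Z]
pos 6: S: hit
pos 7: C: miss, evict S, frames [Z, C]
pos 8: J: miss, evict Z, frames [C, J]
pos 9: S: miss, evict C, frames [J, S]
pos 10: J: hit
pos 11: S: hit
pos 12: C: miss, evict J, frames [S, C]
pos 13: N: miss, evict S, frames [C, N]
At position 13, page S is evicted.

S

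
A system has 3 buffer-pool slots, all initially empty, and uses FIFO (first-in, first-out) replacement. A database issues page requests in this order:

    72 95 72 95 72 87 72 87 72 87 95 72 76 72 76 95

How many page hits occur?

10

72: fault, frames [72]
95: fault, frames [72, 95]
72: hit
95: hit
72: hit
87: fault, frames [72, 95, 87]
72: hit
87: hit
72: hit
87: hit
95: hit
72: hit
76: fault, evict 72, frames [95, 87, 76]
72: fault, evict 95, frames [87, 76, 72]
76: hit
95: fault, evict 87, frames [76, 72, 95]
Hits: 10.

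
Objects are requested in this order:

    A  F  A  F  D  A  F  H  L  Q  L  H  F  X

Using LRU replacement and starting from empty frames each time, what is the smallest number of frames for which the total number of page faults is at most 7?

4

f=1: 14 faults
f=2: 11 faults
f=3: 8 faults
f=4: 7 faults
f=5: 7 faults
f=6: 7 faults
f=7: 7 faults
Smallest f with faults ≤ 7 is 4.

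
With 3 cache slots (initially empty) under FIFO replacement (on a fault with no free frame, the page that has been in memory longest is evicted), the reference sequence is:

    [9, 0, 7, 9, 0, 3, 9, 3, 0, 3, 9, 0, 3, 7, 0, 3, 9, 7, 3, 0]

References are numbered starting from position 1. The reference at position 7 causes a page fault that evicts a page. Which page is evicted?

0

pos 1: 9 -> miss, frames [9]
pos 2: 0 -> miss, frames [9, 0]
pos 3: 7 -> miss, frames [9, 0, 7]
pos 4: 9 -> hit
pos 5: 0 -> hit
pos 6: 3 -> miss, evict 9, frames [0, 7, 3]
pos 7: 9 -> miss, evict 0, frames [7, 3, 9]
At position 7, page 0 is evicted.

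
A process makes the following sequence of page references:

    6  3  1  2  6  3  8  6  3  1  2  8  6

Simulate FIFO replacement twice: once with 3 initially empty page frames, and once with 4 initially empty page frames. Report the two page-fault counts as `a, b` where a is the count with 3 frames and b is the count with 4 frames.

10, 11

3 frames: F F F F F F F . . F F . F → 10 faults.
4 frames: F F F F . . F F F F F F F → 11 faults.
11 > 10: adding a frame increased faults — Belady's anomaly.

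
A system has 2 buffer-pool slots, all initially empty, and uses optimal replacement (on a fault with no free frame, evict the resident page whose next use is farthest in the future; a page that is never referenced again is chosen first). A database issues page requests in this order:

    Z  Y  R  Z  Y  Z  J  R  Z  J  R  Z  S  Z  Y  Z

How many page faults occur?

10

Z: fault, frames [Z]
Y: fault, frames [Z, Y]
R: fault, evict Y, frames [Z, R]
Z: hit
Y: fault, evict R, frames [Z, Y]
Z: hit
J: fault, evict Y, frames [Z, J]
R: fault, evict J, frames [Z, R]
Z: hit
J: fault, evict Z, frames [R, J]
R: hit
Z: fault, evict J, frames [R, Z]
S: fault, evict R, frames [Z, S]
Z: hit
Y: fault, evict S, frames [Z, Y]
Z: hit
Page faults: 10.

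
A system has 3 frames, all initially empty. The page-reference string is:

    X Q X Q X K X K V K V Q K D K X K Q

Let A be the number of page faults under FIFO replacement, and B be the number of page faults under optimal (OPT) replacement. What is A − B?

Under FIFO: F F . . . F . . F . . . . F . F F F → 8 faults.
Under OPT: F F . . . F . . F . . . . F . F . . → 6 faults.
A − B = 8 − 6 = 2.

2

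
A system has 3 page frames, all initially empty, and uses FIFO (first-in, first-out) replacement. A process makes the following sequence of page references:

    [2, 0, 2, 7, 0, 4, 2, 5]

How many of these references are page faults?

2: miss, frames [2]
0: miss, frames [2, 0]
2: hit
7: miss, frames [2, 0, 7]
0: hit
4: miss, evict 2, frames [0, 7, 4]
2: miss, evict 0, frames [7, 4, 2]
5: miss, evict 7, frames [4, 2, 5]
Page faults: 6.

6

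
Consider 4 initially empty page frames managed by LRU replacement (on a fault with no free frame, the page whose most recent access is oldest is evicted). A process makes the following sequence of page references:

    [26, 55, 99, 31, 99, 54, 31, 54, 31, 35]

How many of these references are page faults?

6

26: miss, frames (26)
55: miss, frames (26 55)
99: miss, frames (26 55 99)
31: miss, frames (26 55 99 31)
99: hit
54: miss, evict 26, frames (55 31 99 54)
31: hit
54: hit
31: hit
35: miss, evict 55, frames (99 54 31 35)
Page faults: 6.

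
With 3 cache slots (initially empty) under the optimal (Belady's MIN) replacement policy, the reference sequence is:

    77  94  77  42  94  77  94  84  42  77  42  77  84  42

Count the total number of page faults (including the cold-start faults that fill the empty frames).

4

77 -> fault, frames [77]
94 -> fault, frames [77, 94]
77 -> hit
42 -> fault, frames [77, 94, 42]
94 -> hit
77 -> hit
94 -> hit
84 -> fault, evict 94, frames [77, 42, 84]
42 -> hit
77 -> hit
42 -> hit
77 -> hit
84 -> hit
42 -> hit
Page faults: 4.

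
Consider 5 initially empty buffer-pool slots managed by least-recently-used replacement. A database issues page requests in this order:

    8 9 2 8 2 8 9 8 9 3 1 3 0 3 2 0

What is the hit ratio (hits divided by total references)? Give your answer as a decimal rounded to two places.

0.56

8 → fault, frames {8}
9 → fault, frames {8,9}
2 → fault, frames {8,9,2}
8 → hit
2 → hit
8 → hit
9 → hit
8 → hit
9 → hit
3 → fault, frames {2,8,9,3}
1 → fault, frames {2,8,9,3,1}
3 → hit
0 → fault, evict 2, frames {8,9,1,3,0}
3 → hit
2 → fault, evict 8, frames {9,1,0,3,2}
0 → hit
Hits: 9 of 16 references → 9/16 = 0.5625.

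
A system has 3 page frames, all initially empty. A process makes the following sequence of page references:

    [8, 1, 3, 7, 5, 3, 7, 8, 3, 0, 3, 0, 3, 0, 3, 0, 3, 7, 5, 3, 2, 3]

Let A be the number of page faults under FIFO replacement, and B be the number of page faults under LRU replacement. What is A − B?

2

Under FIFO: F F F F F . . F F F . . . . . . . F F F F . → 12 faults.
Under LRU: F F F F F . . F . F . . . . . . . F F . F . → 10 faults.
A − B = 12 − 10 = 2.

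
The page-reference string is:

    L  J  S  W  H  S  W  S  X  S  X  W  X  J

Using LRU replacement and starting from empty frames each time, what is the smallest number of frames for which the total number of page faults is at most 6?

5

f=1: 14 faults
f=2: 10 faults
f=3: 7 faults
f=4: 7 faults
f=5: 6 faults
f=6: 6 faults
Smallest f with faults ≤ 6 is 5.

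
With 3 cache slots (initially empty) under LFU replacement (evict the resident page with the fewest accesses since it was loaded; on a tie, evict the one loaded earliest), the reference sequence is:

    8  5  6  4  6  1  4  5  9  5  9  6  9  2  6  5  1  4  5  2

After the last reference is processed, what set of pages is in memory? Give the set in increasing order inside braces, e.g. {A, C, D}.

{2, 6, 9}

8: miss, frames {8}
5: miss, frames {8,5}
6: miss, frames {8,5,6}
4: miss, evict 8, frames {5,6,4}
6: hit
1: miss, evict 5, frames {6,4,1}
4: hit
5: miss, evict 1, frames {6,4,5}
9: miss, evict 5, frames {6,4,9}
5: miss, evict 9, frames {6,4,5}
9: miss, evict 5, frames {6,4,9}
6: hit
9: hit
2: miss, evict 4, frames {6,9,2}
6: hit
5: miss, evict 2, frames {6,9,5}
1: miss, evict 5, frames {6,9,1}
4: miss, evict 1, frames {6,9,4}
5: miss, evict 4, frames {6,9,5}
2: miss, evict 5, frames {6,9,2}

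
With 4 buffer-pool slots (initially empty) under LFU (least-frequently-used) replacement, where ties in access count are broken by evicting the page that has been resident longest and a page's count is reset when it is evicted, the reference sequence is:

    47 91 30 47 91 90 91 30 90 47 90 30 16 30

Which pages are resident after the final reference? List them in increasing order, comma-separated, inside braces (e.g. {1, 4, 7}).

47 → miss, frames (47)
91 → miss, frames (47 91)
30 → miss, frames (47 91 30)
47 → hit
91 → hit
90 → miss, frames (47 91 30 90)
91 → hit
30 → hit
90 → hit
47 → hit
90 → hit
30 → hit
16 → miss, evict 47, frames (91 30 90 16)
30 → hit

{16, 30, 90, 91}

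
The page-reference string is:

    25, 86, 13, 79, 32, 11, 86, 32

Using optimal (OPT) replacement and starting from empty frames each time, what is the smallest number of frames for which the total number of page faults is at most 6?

f=1: 8 faults
f=2: 7 faults
f=3: 6 faults
f=4: 6 faults
f=5: 6 faults
f=6: 6 faults
Smallest f with faults ≤ 6 is 3.

3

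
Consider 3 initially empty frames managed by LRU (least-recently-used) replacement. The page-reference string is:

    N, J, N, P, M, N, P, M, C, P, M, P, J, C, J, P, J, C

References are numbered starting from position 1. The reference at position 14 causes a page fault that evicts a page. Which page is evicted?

pos 1: N → miss, frames [N]
pos 2: J → miss, frames [N, J]
pos 3: N → hit
pos 4: P → miss, frames [J, N, P]
pos 5: M → miss, evict J, frames [N, P, M]
pos 6: N → hit
pos 7: P → hit
pos 8: M → hit
pos 9: C → miss, evict N, frames [P, M, C]
pos 10: P → hit
pos 11: M → hit
pos 12: P → hit
pos 13: J → miss, evict C, frames [M, P, J]
pos 14: C → miss, evict M, frames [P, J, C]
At position 14, page M is evicted.

M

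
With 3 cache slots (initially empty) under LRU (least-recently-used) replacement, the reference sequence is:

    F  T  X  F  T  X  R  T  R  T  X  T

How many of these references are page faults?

F -> miss, frames [F]
T -> miss, frames [F, T]
X -> miss, frames [F, T, X]
F -> hit
T -> hit
X -> hit
R -> miss, evict F, frames [T, X, R]
T -> hit
R -> hit
T -> hit
X -> hit
T -> hit
Page faults: 4.

4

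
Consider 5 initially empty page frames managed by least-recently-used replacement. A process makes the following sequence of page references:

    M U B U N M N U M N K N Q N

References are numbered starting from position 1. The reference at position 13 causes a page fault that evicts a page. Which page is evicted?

pos 1: M -> miss, frames {M}
pos 2: U -> miss, frames {M,U}
pos 3: B -> miss, frames {M,U,B}
pos 4: U -> hit
pos 5: N -> miss, frames {M,B,U,N}
pos 6: M -> hit
pos 7: N -> hit
pos 8: U -> hit
pos 9: M -> hit
pos 10: N -> hit
pos 11: K -> miss, frames {B,U,M,N,K}
pos 12: N -> hit
pos 13: Q -> miss, evict B, frames {U,M,K,N,Q}
At position 13, page B is evicted.

B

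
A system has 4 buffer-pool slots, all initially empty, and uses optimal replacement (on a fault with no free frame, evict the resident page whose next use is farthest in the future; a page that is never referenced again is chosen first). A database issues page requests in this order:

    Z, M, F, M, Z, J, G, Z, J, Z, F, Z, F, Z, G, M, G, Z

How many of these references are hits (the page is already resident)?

12

Z: miss, frames (Z)
M: miss, frames (Z M)
F: miss, frames (Z M F)
M: hit
Z: hit
J: miss, frames (Z M F J)
G: miss, evict M, frames (Z F J G)
Z: hit
J: hit
Z: hit
F: hit
Z: hit
F: hit
Z: hit
G: hit
M: miss, evict J, frames (Z F G M)
G: hit
Z: hit
Hits: 12.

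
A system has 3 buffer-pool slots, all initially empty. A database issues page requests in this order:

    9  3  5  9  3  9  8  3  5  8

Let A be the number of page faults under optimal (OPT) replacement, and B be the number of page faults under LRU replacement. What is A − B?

-1

Under OPT: F F F . . . F . . . → 4 faults.
Under LRU: F F F . . . F . F . → 5 faults.
A − B = 4 − 5 = -1.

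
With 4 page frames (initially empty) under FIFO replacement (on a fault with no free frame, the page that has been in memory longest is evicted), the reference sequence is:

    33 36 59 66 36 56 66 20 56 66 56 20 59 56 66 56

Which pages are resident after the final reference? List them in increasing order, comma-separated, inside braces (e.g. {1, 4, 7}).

{20, 56, 59, 66}

33 → fault, frames [33]
36 → fault, frames [33, 36]
59 → fault, frames [33, 36, 59]
66 → fault, frames [33, 36, 59, 66]
36 → hit
56 → fault, evict 33, frames [36, 59, 66, 56]
66 → hit
20 → fault, evict 36, frames [59, 66, 56, 20]
56 → hit
66 → hit
56 → hit
20 → hit
59 → hit
56 → hit
66 → hit
56 → hit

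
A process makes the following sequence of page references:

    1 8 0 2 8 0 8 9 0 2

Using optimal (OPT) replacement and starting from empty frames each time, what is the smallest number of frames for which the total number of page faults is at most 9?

f=1: 10 faults
f=2: 7 faults
f=3: 5 faults
f=4: 5 faults
f=5: 5 faults
Smallest f with faults ≤ 9 is 2.

2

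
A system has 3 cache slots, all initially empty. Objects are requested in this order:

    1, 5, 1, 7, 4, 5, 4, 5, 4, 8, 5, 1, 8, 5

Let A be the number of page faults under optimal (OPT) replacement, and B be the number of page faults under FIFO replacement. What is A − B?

Under OPT: F F . F F . . . . F . . . . → 5 faults.
Under FIFO: F F . F F . . . . F F F . . → 7 faults.
A − B = 5 − 7 = -2.

-2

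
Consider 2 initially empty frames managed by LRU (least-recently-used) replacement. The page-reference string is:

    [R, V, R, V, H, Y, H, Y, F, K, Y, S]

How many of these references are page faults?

8

R -> miss, frames (R)
V -> miss, frames (R V)
R -> hit
V -> hit
H -> miss, evict R, frames (V H)
Y -> miss, evict V, frames (H Y)
H -> hit
Y -> hit
F -> miss, evict H, frames (Y F)
K -> miss, evict Y, frames (F K)
Y -> miss, evict F, frames (K Y)
S -> miss, evict K, frames (Y S)
Page faults: 8.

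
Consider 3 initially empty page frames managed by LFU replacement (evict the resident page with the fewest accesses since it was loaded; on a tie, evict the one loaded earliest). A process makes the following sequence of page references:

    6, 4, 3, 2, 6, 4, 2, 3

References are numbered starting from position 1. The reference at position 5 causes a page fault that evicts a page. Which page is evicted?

4

pos 1: 6: fault, frames {6}
pos 2: 4: fault, frames {6,4}
pos 3: 3: fault, frames {6,4,3}
pos 4: 2: fault, evict 6, frames {4,3,2}
pos 5: 6: fault, evict 4, frames {3,2,6}
At position 5, page 4 is evicted.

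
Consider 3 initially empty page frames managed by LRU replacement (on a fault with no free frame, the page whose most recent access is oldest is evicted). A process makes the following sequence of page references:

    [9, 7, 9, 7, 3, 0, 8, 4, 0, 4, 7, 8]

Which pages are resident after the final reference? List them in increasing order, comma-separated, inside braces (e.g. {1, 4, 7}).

9: fault, frames (9)
7: fault, frames (9 7)
9: hit
7: hit
3: fault, frames (9 7 3)
0: fault, evict 9, frames (7 3 0)
8: fault, evict 7, frames (3 0 8)
4: fault, evict 3, frames (0 8 4)
0: hit
4: hit
7: fault, evict 8, frames (0 4 7)
8: fault, evict 0, frames (4 7 8)

{4, 7, 8}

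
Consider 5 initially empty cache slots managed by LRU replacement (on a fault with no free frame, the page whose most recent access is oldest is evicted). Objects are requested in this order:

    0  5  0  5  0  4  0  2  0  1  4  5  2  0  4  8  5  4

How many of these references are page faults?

0 -> miss, frames {0}
5 -> miss, frames {0,5}
0 -> hit
5 -> hit
0 -> hit
4 -> miss, frames {5,0,4}
0 -> hit
2 -> miss, frames {5,4,0,2}
0 -> hit
1 -> miss, frames {5,4,2,0,1}
4 -> hit
5 -> hit
2 -> hit
0 -> hit
4 -> hit
8 -> miss, evict 1, frames {5,2,0,4,8}
5 -> hit
4 -> hit
Page faults: 6.

6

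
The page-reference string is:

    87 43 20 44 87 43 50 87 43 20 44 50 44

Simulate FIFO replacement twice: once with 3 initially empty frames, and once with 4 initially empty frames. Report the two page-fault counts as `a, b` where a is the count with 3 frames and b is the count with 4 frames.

3 frames: F F F F F F F . . F F . . → 9 faults.
4 frames: F F F F . . F F F F F F . → 10 faults.
10 > 9: adding a frame increased faults — Belady's anomaly.

9, 10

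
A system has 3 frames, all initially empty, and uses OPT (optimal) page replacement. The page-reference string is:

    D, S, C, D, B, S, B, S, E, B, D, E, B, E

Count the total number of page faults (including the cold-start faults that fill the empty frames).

D: fault, frames {D}
S: fault, frames {D,S}
C: fault, frames {D,S,C}
D: hit
B: fault, evict C, frames {D,S,B}
S: hit
B: hit
S: hit
E: fault, evict S, frames {D,B,E}
B: hit
D: hit
E: hit
B: hit
E: hit
Page faults: 5.

5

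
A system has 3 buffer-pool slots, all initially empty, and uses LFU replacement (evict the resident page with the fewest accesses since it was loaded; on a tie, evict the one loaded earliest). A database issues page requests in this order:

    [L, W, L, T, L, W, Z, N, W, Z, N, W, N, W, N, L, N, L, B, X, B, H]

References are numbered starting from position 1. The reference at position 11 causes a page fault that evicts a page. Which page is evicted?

pos 1: L -> miss, frames (L)
pos 2: W -> miss, frames (L W)
pos 3: L -> hit
pos 4: T -> miss, frames (L W T)
pos 5: L -> hit
pos 6: W -> hit
pos 7: Z -> miss, evict T, frames (L W Z)
pos 8: N -> miss, evict Z, frames (L W N)
pos 9: W -> hit
pos 10: Z -> miss, evict N, frames (L W Z)
pos 11: N -> miss, evict Z, frames (L W N)
At position 11, page Z is evicted.

Z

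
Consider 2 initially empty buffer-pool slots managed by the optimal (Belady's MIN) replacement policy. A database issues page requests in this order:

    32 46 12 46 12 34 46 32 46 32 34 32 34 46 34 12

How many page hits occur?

8

32 -> miss, frames (32)
46 -> miss, frames (32 46)
12 -> miss, evict 32, frames (46 12)
46 -> hit
12 -> hit
34 -> miss, evict 12, frames (46 34)
46 -> hit
32 -> miss, evict 34, frames (46 32)
46 -> hit
32 -> hit
34 -> miss, evict 46, frames (32 34)
32 -> hit
34 -> hit
46 -> miss, evict 32, frames (34 46)
34 -> hit
12 -> miss, evict 46, frames (34 12)
Hits: 8.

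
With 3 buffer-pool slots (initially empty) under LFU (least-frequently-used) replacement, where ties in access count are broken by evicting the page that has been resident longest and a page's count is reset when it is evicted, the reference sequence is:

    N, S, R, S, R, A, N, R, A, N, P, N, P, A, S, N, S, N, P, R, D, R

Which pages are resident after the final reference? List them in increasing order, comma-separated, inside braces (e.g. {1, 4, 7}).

N → miss, frames [N]
S → miss, frames [N, S]
R → miss, frames [N, S, R]
S → hit
R → hit
A → miss, evict N, frames [S, R, A]
N → miss, evict A, frames [S, R, N]
R → hit
A → miss, evict N, frames [S, R, A]
N → miss, evict A, frames [S, R, N]
P → miss, evict N, frames [S, R, P]
N → miss, evict P, frames [S, R, N]
P → miss, evict N, frames [S, R, P]
A → miss, evict P, frames [S, R, A]
S → hit
N → miss, evict A, frames [S, R, N]
S → hit
N → hit
P → miss, evict N, frames [S, R, P]
R → hit
D → miss, evict P, frames [S, R, D]
R → hit

{D, R, S}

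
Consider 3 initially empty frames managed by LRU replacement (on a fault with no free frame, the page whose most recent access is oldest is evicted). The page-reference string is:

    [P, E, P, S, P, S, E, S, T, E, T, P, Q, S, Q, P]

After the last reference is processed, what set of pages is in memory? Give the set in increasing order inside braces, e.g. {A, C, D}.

P: fault, frames (P)
E: fault, frames (P E)
P: hit
S: fault, frames (E P S)
P: hit
S: hit
E: hit
S: hit
T: fault, evict P, frames (E S T)
E: hit
T: hit
P: fault, evict S, frames (E T P)
Q: fault, evict E, frames (T P Q)
S: fault, evict T, frames (P Q S)
Q: hit
P: hit

{P, Q, S}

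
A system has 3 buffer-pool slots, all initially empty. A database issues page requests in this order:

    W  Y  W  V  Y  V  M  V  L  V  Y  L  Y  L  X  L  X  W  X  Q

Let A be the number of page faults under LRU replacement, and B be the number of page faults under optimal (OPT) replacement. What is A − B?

1

Under LRU: F F . F . . F . F . F . . . F . . F . F → 9 faults.
Under OPT: F F . F . . F . F . . . . . F . . F . F → 8 faults.
A − B = 9 − 8 = 1.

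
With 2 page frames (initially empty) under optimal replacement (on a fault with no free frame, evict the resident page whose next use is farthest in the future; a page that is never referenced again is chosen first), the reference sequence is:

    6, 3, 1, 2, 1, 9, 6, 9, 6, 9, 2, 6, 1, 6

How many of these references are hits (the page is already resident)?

6

6 -> fault, frames {6}
3 -> fault, frames {6,3}
1 -> fault, evict 3, frames {6,1}
2 -> fault, evict 6, frames {1,2}
1 -> hit
9 -> fault, evict 1, frames {2,9}
6 -> fault, evict 2, frames {9,6}
9 -> hit
6 -> hit
9 -> hit
2 -> fault, evict 9, frames {6,2}
6 -> hit
1 -> fault, evict 2, frames {6,1}
6 -> hit
Hits: 6.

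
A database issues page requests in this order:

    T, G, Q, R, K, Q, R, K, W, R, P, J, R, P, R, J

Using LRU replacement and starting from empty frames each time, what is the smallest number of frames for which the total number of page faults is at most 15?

f=1: 16 faults
f=2: 15 faults
f=3: 8 faults
f=4: 8 faults
f=5: 8 faults
f=6: 8 faults
f=7: 8 faults
f=8: 8 faults
Smallest f with faults ≤ 15 is 2.

2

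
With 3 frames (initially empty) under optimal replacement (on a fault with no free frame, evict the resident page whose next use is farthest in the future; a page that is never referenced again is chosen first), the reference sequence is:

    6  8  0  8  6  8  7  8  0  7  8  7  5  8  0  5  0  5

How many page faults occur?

5

6 -> fault, frames [6]
8 -> fault, frames [6, 8]
0 -> fault, frames [6, 8, 0]
8 -> hit
6 -> hit
8 -> hit
7 -> fault, evict 6, frames [8, 0, 7]
8 -> hit
0 -> hit
7 -> hit
8 -> hit
7 -> hit
5 -> fault, evict 7, frames [8, 0, 5]
8 -> hit
0 -> hit
5 -> hit
0 -> hit
5 -> hit
Page faults: 5.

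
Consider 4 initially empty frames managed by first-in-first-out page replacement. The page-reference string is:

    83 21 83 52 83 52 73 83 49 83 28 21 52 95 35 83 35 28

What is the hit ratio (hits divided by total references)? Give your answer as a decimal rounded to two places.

0.28

83 -> fault, frames {83}
21 -> fault, frames {83,21}
83 -> hit
52 -> fault, frames {83,21,52}
83 -> hit
52 -> hit
73 -> fault, frames {83,21,52,73}
83 -> hit
49 -> fault, evict 83, frames {21,52,73,49}
83 -> fault, evict 21, frames {52,73,49,83}
28 -> fault, evict 52, frames {73,49,83,28}
21 -> fault, evict 73, frames {49,83,28,21}
52 -> fault, evict 49, frames {83,28,21,52}
95 -> fault, evict 83, frames {28,21,52,95}
35 -> fault, evict 28, frames {21,52,95,35}
83 -> fault, evict 21, frames {52,95,35,83}
35 -> hit
28 -> fault, evict 52, frames {95,35,83,28}
Hits: 5 of 18 references → 5/18 = 0.2778.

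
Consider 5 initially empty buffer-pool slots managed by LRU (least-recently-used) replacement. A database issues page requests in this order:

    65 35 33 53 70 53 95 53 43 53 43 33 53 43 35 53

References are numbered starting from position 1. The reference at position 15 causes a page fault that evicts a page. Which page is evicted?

70

pos 1: 65: miss, frames (65)
pos 2: 35: miss, frames (65 35)
pos 3: 33: miss, frames (65 35 33)
pos 4: 53: miss, frames (65 35 33 53)
pos 5: 70: miss, frames (65 35 33 53 70)
pos 6: 53: hit
pos 7: 95: miss, evict 65, frames (35 33 70 53 95)
pos 8: 53: hit
pos 9: 43: miss, evict 35, frames (33 70 95 53 43)
pos 10: 53: hit
pos 11: 43: hit
pos 12: 33: hit
pos 13: 53: hit
pos 14: 43: hit
pos 15: 35: miss, evict 70, frames (95 33 53 43 35)
At position 15, page 70 is evicted.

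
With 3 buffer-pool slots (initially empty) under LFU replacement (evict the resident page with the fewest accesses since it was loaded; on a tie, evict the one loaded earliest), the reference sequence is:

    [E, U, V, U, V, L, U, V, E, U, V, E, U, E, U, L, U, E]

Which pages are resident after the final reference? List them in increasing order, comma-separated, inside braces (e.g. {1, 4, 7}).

{E, U, V}

E -> fault, frames (E)
U -> fault, frames (E U)
V -> fault, frames (E U V)
U -> hit
V -> hit
L -> fault, evict E, frames (U V L)
U -> hit
V -> hit
E -> fault, evict L, frames (U V E)
U -> hit
V -> hit
E -> hit
U -> hit
E -> hit
U -> hit
L -> fault, evict E, frames (U V L)
U -> hit
E -> fault, evict L, frames (U V E)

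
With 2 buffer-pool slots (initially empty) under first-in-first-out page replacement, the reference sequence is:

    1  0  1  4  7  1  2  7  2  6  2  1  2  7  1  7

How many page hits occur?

5

1 → fault, frames (1)
0 → fault, frames (1 0)
1 → hit
4 → fault, evict 1, frames (0 4)
7 → fault, evict 0, frames (4 7)
1 → fault, evict 4, frames (7 1)
2 → fault, evict 7, frames (1 2)
7 → fault, evict 1, frames (2 7)
2 → hit
6 → fault, evict 2, frames (7 6)
2 → fault, evict 7, frames (6 2)
1 → fault, evict 6, frames (2 1)
2 → hit
7 → fault, evict 2, frames (1 7)
1 → hit
7 → hit
Hits: 5.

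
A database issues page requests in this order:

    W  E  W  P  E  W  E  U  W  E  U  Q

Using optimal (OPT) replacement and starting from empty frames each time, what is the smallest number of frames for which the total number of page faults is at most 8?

f=1: 12 faults
f=2: 7 faults
f=3: 5 faults
f=4: 5 faults
f=5: 5 faults
Smallest f with faults ≤ 8 is 2.

2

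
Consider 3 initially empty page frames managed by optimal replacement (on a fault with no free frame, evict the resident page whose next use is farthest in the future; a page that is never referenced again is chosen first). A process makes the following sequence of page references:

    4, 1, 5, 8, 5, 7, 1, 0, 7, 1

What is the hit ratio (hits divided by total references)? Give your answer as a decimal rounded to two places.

0.40

4: fault, frames {4}
1: fault, frames {4,1}
5: fault, frames {4,1,5}
8: fault, evict 4, frames {1,5,8}
5: hit
7: fault, evict 8, frames {1,5,7}
1: hit
0: fault, evict 5, frames {1,7,0}
7: hit
1: hit
Hits: 4 of 10 references → 4/10 = 0.4000.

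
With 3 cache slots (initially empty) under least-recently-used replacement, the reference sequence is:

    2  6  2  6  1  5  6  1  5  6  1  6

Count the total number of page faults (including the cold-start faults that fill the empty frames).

4

2: miss, frames [2]
6: miss, frames [2, 6]
2: hit
6: hit
1: miss, frames [2, 6, 1]
5: miss, evict 2, frames [6, 1, 5]
6: hit
1: hit
5: hit
6: hit
1: hit
6: hit
Page faults: 4.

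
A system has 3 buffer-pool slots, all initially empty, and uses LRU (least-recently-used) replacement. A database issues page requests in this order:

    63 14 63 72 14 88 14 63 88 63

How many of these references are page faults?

63: fault, frames [63]
14: fault, frames [63, 14]
63: hit
72: fault, frames [14, 63, 72]
14: hit
88: fault, evict 63, frames [72, 14, 88]
14: hit
63: fault, evict 72, frames [88, 14, 63]
88: hit
63: hit
Page faults: 5.

5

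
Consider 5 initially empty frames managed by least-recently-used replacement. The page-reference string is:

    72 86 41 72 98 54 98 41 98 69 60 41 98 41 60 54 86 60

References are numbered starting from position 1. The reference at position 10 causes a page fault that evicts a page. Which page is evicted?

pos 1: 72 -> fault, frames [72]
pos 2: 86 -> fault, frames [72, 86]
pos 3: 41 -> fault, frames [72, 86, 41]
pos 4: 72 -> hit
pos 5: 98 -> fault, frames [86, 41, 72, 98]
pos 6: 54 -> fault, frames [86, 41, 72, 98, 54]
pos 7: 98 -> hit
pos 8: 41 -> hit
pos 9: 98 -> hit
pos 10: 69 -> fault, evict 86, frames [72, 54, 41, 98, 69]
At position 10, page 86 is evicted.

86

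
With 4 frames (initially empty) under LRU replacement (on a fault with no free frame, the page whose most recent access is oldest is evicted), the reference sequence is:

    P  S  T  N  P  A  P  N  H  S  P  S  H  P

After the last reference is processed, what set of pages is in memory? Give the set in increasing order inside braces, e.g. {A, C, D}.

{H, N, P, S}

P: miss, frames (P)
S: miss, frames (P S)
T: miss, frames (P S T)
N: miss, frames (P S T N)
P: hit
A: miss, evict S, frames (T N P A)
P: hit
N: hit
H: miss, evict T, frames (A P N H)
S: miss, evict A, frames (P N H S)
P: hit
S: hit
H: hit
P: hit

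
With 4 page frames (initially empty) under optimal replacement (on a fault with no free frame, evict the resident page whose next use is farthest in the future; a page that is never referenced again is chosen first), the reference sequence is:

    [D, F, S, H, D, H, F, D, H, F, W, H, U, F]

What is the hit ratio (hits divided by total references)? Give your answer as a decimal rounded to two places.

D -> miss, frames [D]
F -> miss, frames [D, F]
S -> miss, frames [D, F, S]
H -> miss, frames [D, F, S, H]
D -> hit
H -> hit
F -> hit
D -> hit
H -> hit
F -> hit
W -> miss, evict S, frames [D, F, H, W]
H -> hit
U -> miss, evict W, frames [D, F, H, U]
F -> hit
Hits: 8 of 14 references → 8/14 = 0.5714.

0.57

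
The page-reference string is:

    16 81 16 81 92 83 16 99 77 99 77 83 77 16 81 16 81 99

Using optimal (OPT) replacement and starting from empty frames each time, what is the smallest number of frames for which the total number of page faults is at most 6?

f=1: 18 faults
f=2: 10 faults
f=3: 8 faults
f=4: 7 faults
f=5: 6 faults
f=6: 6 faults
Smallest f with faults ≤ 6 is 5.

5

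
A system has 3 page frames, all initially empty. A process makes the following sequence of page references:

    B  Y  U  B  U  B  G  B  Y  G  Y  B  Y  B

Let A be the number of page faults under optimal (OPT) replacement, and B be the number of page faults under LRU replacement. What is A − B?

Under OPT: F F F . . . F . . . . . . . → 4 faults.
Under LRU: F F F . . . F . F . . . . . → 5 faults.
A − B = 4 − 5 = -1.

-1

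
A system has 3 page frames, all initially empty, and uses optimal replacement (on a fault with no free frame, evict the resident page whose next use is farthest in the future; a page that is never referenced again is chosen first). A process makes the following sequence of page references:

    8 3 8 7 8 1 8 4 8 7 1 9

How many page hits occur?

5

8 → fault, frames {8}
3 → fault, frames {8,3}
8 → hit
7 → fault, frames {8,3,7}
8 → hit
1 → fault, evict 3, frames {8,7,1}
8 → hit
4 → fault, evict 1, frames {8,7,4}
8 → hit
7 → hit
1 → fault, evict 4, frames {8,7,1}
9 → fault, evict 1, frames {8,7,9}
Hits: 5.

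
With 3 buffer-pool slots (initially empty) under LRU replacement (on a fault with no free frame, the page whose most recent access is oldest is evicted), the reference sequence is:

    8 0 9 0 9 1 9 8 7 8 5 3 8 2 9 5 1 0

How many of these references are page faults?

8 → miss, frames (8)
0 → miss, frames (8 0)
9 → miss, frames (8 0 9)
0 → hit
9 → hit
1 → miss, evict 8, frames (0 9 1)
9 → hit
8 → miss, evict 0, frames (1 9 8)
7 → miss, evict 1, frames (9 8 7)
8 → hit
5 → miss, evict 9, frames (7 8 5)
3 → miss, evict 7, frames (8 5 3)
8 → hit
2 → miss, evict 5, frames (3 8 2)
9 → miss, evict 3, frames (8 2 9)
5 → miss, evict 8, frames (2 9 5)
1 → miss, evict 2, frames (9 5 1)
0 → miss, evict 9, frames (5 1 0)
Page faults: 13.

13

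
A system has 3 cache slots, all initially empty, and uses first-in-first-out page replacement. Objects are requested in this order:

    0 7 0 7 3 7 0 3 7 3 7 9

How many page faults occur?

4

0: fault, frames (0)
7: fault, frames (0 7)
0: hit
7: hit
3: fault, frames (0 7 3)
7: hit
0: hit
3: hit
7: hit
3: hit
7: hit
9: fault, evict 0, frames (7 3 9)
Page faults: 4.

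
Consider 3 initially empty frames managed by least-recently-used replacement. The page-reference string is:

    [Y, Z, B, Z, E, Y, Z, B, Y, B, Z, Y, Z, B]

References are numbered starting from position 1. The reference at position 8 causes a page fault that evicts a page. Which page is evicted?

pos 1: Y -> fault, frames [Y]
pos 2: Z -> fault, frames [Y, Z]
pos 3: B -> fault, frames [Y, Z, B]
pos 4: Z -> hit
pos 5: E -> fault, evict Y, frames [B, Z, E]
pos 6: Y -> fault, evict B, frames [Z, E, Y]
pos 7: Z -> hit
pos 8: B -> fault, evict E, frames [Y, Z, B]
At position 8, page E is evicted.

E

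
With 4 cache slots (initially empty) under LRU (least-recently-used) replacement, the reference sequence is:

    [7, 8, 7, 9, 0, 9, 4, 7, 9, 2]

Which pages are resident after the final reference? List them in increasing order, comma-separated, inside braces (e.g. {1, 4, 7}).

{2, 4, 7, 9}

7: miss, frames {7}
8: miss, frames {7,8}
7: hit
9: miss, frames {8,7,9}
0: miss, frames {8,7,9,0}
9: hit
4: miss, evict 8, frames {7,0,9,4}
7: hit
9: hit
2: miss, evict 0, frames {4,7,9,2}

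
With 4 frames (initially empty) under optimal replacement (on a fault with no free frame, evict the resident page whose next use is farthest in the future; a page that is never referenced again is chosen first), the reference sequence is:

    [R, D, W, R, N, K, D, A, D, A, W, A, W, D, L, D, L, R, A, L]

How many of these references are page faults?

R -> miss, frames (R)
D -> miss, frames (R D)
W -> miss, frames (R D W)
R -> hit
N -> miss, frames (R D W N)
K -> miss, evict N, frames (R D W K)
D -> hit
A -> miss, evict K, frames (R D W A)
D -> hit
A -> hit
W -> hit
A -> hit
W -> hit
D -> hit
L -> miss, evict W, frames (R D A L)
D -> hit
L -> hit
R -> hit
A -> hit
L -> hit
Page faults: 7.

7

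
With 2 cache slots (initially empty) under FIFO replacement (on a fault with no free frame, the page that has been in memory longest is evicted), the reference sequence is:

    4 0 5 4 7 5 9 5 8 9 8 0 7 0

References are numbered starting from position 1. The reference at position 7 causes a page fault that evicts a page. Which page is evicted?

pos 1: 4 → fault, frames [4]
pos 2: 0 → fault, frames [4, 0]
pos 3: 5 → fault, evict 4, frames [0, 5]
pos 4: 4 → fault, evict 0, frames [5, 4]
pos 5: 7 → fault, evict 5, frames [4, 7]
pos 6: 5 → fault, evict 4, frames [7, 5]
pos 7: 9 → fault, evict 7, frames [5, 9]
At position 7, page 7 is evicted.

7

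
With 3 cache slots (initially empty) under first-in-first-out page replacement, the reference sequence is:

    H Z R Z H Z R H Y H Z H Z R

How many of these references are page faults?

H → fault, frames {H}
Z → fault, frames {H,Z}
R → fault, frames {H,Z,R}
Z → hit
H → hit
Z → hit
R → hit
H → hit
Y → fault, evict H, frames {Z,R,Y}
H → fault, evict Z, frames {R,Y,H}
Z → fault, evict R, frames {Y,H,Z}
H → hit
Z → hit
R → fault, evict Y, frames {H,Z,R}
Page faults: 7.

7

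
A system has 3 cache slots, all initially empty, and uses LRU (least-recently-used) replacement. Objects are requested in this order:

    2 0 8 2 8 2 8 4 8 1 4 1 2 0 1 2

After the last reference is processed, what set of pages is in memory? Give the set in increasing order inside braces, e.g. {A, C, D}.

{0, 1, 2}

2 -> miss, frames [2]
0 -> miss, frames [2, 0]
8 -> miss, frames [2, 0, 8]
2 -> hit
8 -> hit
2 -> hit
8 -> hit
4 -> miss, evict 0, frames [2, 8, 4]
8 -> hit
1 -> miss, evict 2, frames [4, 8, 1]
4 -> hit
1 -> hit
2 -> miss, evict 8, frames [4, 1, 2]
0 -> miss, evict 4, frames [1, 2, 0]
1 -> hit
2 -> hit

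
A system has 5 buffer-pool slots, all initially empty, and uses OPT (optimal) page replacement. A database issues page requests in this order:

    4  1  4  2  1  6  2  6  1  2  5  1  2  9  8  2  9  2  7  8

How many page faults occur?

8

4 -> miss, frames [4]
1 -> miss, frames [4, 1]
4 -> hit
2 -> miss, frames [4, 1, 2]
1 -> hit
6 -> miss, frames [4, 1, 2, 6]
2 -> hit
6 -> hit
1 -> hit
2 -> hit
5 -> miss, frames [4, 1, 2, 6, 5]
1 -> hit
2 -> hit
9 -> miss, evict 5, frames [4, 1, 2, 6, 9]
8 -> miss, evict 6, frames [4, 1, 2, 9, 8]
2 -> hit
9 -> hit
2 -> hit
7 -> miss, evict 9, frames [4, 1, 2, 8, 7]
8 -> hit
Page faults: 8.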